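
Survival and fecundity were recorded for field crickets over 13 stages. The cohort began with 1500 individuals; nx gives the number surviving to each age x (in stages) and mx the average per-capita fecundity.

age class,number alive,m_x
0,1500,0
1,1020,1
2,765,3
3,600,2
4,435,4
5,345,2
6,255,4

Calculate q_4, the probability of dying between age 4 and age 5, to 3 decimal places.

0.207

lx = nx/n0 = nx/1500: 1, 0.68, 0.51, 0.4, 0.29, 0.23, 0.17
q_4 = (l_4 − l_5) / l_4 = (0.29 − 0.23) / 0.29
     = 0.06 / 0.29 = 0.206897… → 0.207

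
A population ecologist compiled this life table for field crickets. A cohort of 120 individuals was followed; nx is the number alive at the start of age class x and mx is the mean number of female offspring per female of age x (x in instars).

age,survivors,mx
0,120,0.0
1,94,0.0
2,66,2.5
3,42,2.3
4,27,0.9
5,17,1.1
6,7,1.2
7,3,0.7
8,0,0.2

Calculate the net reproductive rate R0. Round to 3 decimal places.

lx = nx/n0 = nx/120: 1, 0.78333…, 0.55, 0.35, 0.225, 0.14167…, 0.05833…, 0.025, 0
lx·mx by age: 0, 0, 1.375, 0.805, 0.2025, 0.155833…, 0.07…, 0.0175, 0
R0 = Σ lx·mx = 2.625833… → 2.626

2.626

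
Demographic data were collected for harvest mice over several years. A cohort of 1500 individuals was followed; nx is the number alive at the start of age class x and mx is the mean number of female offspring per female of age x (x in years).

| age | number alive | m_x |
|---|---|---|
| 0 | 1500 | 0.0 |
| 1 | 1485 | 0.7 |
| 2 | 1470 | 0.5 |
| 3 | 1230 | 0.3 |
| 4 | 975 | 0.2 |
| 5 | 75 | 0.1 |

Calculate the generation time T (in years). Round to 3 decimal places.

1.890

lx = nx/n0 = nx/1500: 1, 0.99, 0.98, 0.82, 0.65, 0.05
lx·mx: 0, 0.693, 0.49, 0.246, 0.13, 0.005 → R0 = 1.564
x·lx·mx: 0, 0.693, 0.98, 0.738, 0.52, 0.025 → Σ = 2.956
T = 2.956 / 1.564 = 1.890026… → 1.890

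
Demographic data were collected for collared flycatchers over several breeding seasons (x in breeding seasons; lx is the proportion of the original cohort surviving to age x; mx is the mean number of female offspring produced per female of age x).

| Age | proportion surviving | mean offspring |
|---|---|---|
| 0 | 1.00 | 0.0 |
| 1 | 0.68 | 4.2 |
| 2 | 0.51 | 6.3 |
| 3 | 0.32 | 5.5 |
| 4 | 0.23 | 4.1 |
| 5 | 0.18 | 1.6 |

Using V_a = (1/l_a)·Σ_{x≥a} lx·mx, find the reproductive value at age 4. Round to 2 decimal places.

5.35

lx·mx for x ≥ 4: 0.943, 0.288 → sum = 1.231
V_4 = 1.231 / l_4 = 1.231 / 0.23 = 5.352174… → 5.35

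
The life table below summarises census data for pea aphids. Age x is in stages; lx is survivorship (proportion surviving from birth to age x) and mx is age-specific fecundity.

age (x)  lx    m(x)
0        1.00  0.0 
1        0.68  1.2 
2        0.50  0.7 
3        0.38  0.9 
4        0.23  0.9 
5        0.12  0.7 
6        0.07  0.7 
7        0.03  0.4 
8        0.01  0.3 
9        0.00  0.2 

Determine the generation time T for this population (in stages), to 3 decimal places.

2.250

lx·mx: 0, 0.816, 0.35, 0.342, 0.207, 0.084, 0.049, 0.012, 0.003, 0 → R0 = 1.863
x·lx·mx: 0, 0.816, 0.7, 1.026, 0.828, 0.42, 0.294, 0.084, 0.024, 0 → Σ = 4.192
T = 4.192 / 1.863 = 2.250134… → 2.250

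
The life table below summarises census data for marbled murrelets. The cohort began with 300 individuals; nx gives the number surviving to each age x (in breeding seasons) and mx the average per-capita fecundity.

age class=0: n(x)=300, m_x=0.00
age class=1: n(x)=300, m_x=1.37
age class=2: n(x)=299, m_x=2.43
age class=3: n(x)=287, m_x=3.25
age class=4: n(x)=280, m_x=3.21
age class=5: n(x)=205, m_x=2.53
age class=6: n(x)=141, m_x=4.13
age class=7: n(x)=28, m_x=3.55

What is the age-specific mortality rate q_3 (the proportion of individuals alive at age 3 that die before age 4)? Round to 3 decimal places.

0.024

lx = nx/n0 = nx/300: 1, 1, 0.99667…, 0.95667…, 0.93333…, 0.68333…, 0.47, 0.09333…
q_3 = (l_3 − l_4) / l_3 = (0.956667… − 0.933333…) / 0.956667…
     = 0.023333… / 0.956667… = 0.02439… → 0.024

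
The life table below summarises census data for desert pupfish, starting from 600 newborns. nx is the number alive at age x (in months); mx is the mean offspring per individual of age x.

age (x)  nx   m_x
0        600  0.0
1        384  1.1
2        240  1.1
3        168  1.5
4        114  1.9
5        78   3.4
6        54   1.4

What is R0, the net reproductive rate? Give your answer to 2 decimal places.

lx = nx/n0 = nx/600: 1, 0.64, 0.4, 0.28, 0.19, 0.13, 0.09
lx·mx by age: 0, 0.704, 0.44, 0.42, 0.361, 0.442, 0.126
R0 = Σ lx·mx = 2.493 → 2.49

2.49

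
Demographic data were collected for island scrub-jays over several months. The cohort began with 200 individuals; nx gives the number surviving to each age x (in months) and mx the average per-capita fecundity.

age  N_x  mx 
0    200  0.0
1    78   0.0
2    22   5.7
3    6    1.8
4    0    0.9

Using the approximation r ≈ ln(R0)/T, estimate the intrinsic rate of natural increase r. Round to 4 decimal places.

-0.1848

lx = nx/n0 = nx/200: 1, 0.39, 0.11, 0.03, 0
R0 = Σ lx·mx = 0 + 0 + 0.627 + 0.054 + 0 = 0.681
Σ x·lx·mx = 1.416; T = 1.416/0.681 = 2.0793…
r ≈ ln(R0)/T = ln(0.681)/2.0793… = -0.184771… → -0.1848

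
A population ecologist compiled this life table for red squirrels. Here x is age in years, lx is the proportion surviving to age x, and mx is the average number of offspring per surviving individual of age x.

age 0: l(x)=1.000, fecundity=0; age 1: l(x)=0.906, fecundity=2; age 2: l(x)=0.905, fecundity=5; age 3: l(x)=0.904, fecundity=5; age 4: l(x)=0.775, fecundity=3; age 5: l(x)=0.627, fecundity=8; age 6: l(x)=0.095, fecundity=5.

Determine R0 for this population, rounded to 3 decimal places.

18.673

lx·mx by age: 0, 1.812, 4.525, 4.52, 2.325, 5.016, 0.475
R0 = Σ lx·mx = 18.673 → 18.673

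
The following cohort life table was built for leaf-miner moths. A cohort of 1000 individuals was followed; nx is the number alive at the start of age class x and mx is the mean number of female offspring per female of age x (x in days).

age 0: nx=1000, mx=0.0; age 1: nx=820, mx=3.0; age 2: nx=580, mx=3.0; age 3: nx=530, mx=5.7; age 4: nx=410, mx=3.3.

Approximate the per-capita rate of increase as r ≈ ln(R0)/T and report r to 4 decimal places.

lx = nx/n0 = nx/1000: 1, 0.82, 0.58, 0.53, 0.41
R0 = Σ lx·mx = 0 + 2.46 + 1.74 + 3.021 + 1.353 = 8.574
Σ x·lx·mx = 20.415; T = 20.415/8.574 = 2.38104…
r ≈ ln(R0)/T = ln(8.574)/2.38104… = 0.902437… → 0.9024

0.9024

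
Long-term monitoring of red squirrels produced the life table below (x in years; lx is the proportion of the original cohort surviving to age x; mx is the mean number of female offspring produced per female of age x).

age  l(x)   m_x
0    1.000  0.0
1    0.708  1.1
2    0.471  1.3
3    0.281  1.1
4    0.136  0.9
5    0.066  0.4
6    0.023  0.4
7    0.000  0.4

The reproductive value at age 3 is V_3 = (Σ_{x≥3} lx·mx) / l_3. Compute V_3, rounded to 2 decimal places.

lx·mx for x ≥ 3: 0.3091, 0.1224, 0.0264, 0.0092, 0 → sum = 0.4671
V_3 = 0.4671 / l_3 = 0.4671 / 0.281 = 1.662278… → 1.66

1.66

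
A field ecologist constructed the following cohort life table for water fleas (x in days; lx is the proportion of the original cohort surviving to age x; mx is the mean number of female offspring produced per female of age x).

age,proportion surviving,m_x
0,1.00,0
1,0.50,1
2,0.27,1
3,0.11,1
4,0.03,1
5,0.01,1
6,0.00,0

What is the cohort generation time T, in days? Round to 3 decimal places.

lx·mx: 0, 0.5, 0.27, 0.11, 0.03, 0.01, 0 → R0 = 0.92
x·lx·mx: 0, 0.5, 0.54, 0.33, 0.12, 0.05, 0 → Σ = 1.54
T = 1.54 / 0.92 = 1.673913… → 1.674

1.674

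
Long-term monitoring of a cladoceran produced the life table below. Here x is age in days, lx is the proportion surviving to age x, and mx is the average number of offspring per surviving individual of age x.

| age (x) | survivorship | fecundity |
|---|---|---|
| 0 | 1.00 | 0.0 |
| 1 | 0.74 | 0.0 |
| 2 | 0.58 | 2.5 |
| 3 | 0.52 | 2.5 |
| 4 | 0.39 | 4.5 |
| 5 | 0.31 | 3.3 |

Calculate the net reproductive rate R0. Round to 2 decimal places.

5.53

lx·mx by age: 0, 0, 1.45, 1.3, 1.755, 1.023
R0 = Σ lx·mx = 5.528 → 5.53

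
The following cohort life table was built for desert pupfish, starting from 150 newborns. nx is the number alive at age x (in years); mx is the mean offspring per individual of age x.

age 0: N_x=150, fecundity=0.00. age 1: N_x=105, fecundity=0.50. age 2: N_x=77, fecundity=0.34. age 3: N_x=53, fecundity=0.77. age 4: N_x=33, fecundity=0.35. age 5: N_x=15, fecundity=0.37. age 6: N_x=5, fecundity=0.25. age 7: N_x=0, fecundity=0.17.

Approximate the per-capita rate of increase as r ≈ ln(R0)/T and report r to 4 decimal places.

-0.0377

lx = nx/n0 = nx/150: 1, 0.7, 0.51333…, 0.35333…, 0.22, 0.1, 0.03333…, 0
R0 = Σ lx·mx = 0 + 0.35 + 0.17453… + 0.27207… + 0.077 + 0.037 + 0.00833… + 0 = 0.918933…
Σ x·lx·mx = 2.058267…; T = 2.058267…/0.918933… = 2.23984…
r ≈ ln(R0)/T = ln(0.918933…)/2.23984… = -0.037744… → -0.0377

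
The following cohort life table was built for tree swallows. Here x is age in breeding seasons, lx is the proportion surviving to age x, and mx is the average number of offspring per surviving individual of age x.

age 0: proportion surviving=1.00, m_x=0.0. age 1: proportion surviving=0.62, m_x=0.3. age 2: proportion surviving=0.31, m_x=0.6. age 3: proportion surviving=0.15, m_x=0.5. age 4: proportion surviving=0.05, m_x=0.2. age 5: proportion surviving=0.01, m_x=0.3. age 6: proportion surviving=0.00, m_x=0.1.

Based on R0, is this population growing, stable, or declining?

declining

R0 = Σ lx·mx = 0 + 0.186 + 0.186 + 0.075 + 0.01 + 0.003 + 0 = 0.46
R0 < 1, so the population is declining.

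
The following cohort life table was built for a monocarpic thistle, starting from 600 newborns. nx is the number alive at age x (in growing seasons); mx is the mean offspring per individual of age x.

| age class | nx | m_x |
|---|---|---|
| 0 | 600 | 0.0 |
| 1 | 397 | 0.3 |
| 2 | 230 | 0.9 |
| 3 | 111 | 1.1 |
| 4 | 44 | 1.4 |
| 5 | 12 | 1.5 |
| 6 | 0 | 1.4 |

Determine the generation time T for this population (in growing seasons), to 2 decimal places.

lx = nx/n0 = nx/600: 1, 0.66167…, 0.38333…, 0.185, 0.07333…, 0.02, 0
lx·mx: 0, 0.1985…, 0.345…, 0.2035, 0.102667…, 0.03, 0 → R0 = 0.879667…
x·lx·mx: 0, 0.1985…, 0.69…, 0.6105, 0.410667…, 0.15, 0 → Σ = 2.059667…
T = 2.059667… / 0.879667… = 2.341417… → 2.34

2.34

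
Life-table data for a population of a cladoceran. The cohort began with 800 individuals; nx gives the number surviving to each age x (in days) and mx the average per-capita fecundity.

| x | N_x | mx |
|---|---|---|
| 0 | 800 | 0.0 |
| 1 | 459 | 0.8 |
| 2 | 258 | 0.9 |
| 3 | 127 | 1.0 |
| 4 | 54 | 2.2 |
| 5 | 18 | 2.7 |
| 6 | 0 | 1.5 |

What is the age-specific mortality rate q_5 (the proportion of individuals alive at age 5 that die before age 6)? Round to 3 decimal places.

1.000

lx = nx/n0 = nx/800: 1, 0.57375, 0.3225, 0.15875, 0.0675, 0.0225, 0
q_5 = (l_5 − l_6) / l_5 = (0.0225 − 0) / 0.0225
     = 0.0225 / 0.0225 = 1 → 1.000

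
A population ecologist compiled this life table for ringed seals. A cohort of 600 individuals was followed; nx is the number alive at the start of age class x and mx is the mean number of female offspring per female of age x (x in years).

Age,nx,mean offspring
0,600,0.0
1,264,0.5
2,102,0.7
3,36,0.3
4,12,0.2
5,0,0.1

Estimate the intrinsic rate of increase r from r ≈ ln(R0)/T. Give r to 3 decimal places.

-0.697

lx = nx/n0 = nx/600: 1, 0.44, 0.17, 0.06, 0.02, 0
R0 = Σ lx·mx = 0 + 0.22 + 0.119 + 0.018 + 0.004 + 0 = 0.361
Σ x·lx·mx = 0.528; T = 0.528/0.361 = 1.4626…
r ≈ ln(R0)/T = ln(0.361)/1.4626… = -0.69662… → -0.697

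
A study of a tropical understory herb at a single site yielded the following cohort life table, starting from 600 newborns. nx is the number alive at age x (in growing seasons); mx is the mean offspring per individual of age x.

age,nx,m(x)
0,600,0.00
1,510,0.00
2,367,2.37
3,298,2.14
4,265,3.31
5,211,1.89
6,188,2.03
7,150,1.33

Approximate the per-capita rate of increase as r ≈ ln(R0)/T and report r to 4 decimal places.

lx = nx/n0 = nx/600: 1, 0.85, 0.61167…, 0.49667…, 0.44167…, 0.35167…, 0.31333…, 0.25
R0 = Σ lx·mx = 0 + 0 + 1.44965… + 1.06287… + 1.46192… + 0.66465… + 0.63607… + 0.3325 = 5.60765…
Σ x·lx·mx = 21.402717…; T = 21.402717…/5.60765… = 3.8167…
r ≈ ln(R0)/T = ln(5.60765…)/3.8167… = 0.451734… → 0.4517

0.4517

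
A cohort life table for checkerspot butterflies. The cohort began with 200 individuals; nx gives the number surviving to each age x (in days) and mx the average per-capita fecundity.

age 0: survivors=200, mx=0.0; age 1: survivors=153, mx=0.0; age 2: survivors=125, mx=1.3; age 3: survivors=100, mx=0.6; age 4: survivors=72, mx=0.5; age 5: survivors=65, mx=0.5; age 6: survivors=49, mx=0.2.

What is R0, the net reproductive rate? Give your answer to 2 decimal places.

1.50

lx = nx/n0 = nx/200: 1, 0.765, 0.625, 0.5, 0.36, 0.325, 0.245
lx·mx by age: 0, 0, 0.8125, 0.3, 0.18, 0.1625, 0.049
R0 = Σ lx·mx = 1.504 → 1.50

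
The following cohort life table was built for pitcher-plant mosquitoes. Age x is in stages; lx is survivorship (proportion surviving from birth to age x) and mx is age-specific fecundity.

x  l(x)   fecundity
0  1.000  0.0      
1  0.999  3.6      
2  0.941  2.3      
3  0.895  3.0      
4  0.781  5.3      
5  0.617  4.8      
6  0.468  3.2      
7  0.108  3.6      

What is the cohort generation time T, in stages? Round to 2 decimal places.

lx·mx: 0, 3.5964, 2.1643, 2.685, 4.1393, 2.9616, 1.4976, 0.3888 → R0 = 17.433
x·lx·mx: 0, 3.5964, 4.3286, 8.055, 16.5572, 14.808, 8.9856, 2.7216 → Σ = 59.0524
T = 59.0524 / 17.433 = 3.387392… → 3.39

3.39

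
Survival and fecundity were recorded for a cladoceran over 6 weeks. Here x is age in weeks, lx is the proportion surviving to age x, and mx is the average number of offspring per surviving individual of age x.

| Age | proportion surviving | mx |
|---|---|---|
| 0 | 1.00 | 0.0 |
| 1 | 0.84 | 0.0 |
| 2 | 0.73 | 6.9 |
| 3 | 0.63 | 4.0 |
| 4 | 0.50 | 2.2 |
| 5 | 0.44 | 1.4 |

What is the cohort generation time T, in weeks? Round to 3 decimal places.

lx·mx: 0, 0, 5.037, 2.52, 1.1, 0.616 → R0 = 9.273
x·lx·mx: 0, 0, 10.074, 7.56, 4.4, 3.08 → Σ = 25.114
T = 25.114 / 9.273 = 2.708293… → 2.708

2.708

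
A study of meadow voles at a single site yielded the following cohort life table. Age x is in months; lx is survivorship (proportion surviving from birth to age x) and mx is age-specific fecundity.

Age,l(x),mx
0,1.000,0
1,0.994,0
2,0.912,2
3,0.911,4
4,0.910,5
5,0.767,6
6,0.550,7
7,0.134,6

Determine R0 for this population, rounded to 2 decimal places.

lx·mx by age: 0, 0, 1.824, 3.644, 4.55, 4.602, 3.85, 0.804
R0 = Σ lx·mx = 19.274 → 19.27

19.27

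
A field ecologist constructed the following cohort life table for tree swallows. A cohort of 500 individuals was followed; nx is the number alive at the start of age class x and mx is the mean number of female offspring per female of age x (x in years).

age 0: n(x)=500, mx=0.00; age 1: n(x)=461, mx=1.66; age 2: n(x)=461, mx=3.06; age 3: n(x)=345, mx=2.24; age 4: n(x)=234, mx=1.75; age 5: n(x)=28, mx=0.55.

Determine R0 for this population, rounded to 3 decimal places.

6.747

lx = nx/n0 = nx/500: 1, 0.922, 0.922, 0.69, 0.468, 0.056
lx·mx by age: 0, 1.53052, 2.82132, 1.5456, 0.819, 0.0308
R0 = Σ lx·mx = 6.74724 → 6.747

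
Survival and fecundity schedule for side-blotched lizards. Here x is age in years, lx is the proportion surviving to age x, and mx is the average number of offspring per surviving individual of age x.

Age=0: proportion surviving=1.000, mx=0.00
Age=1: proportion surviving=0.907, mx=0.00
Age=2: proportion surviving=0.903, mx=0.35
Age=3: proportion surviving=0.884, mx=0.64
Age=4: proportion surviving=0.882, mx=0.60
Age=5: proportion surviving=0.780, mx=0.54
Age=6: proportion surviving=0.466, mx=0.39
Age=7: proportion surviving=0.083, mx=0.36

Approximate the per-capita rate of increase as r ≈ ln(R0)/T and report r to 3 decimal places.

0.186

R0 = Σ lx·mx = 0 + 0 + 0.31605 + 0.56576 + 0.5292 + 0.4212 + 0.18174 + 0.02988 = 2.04383
Σ x·lx·mx = 7.85178; T = 7.85178/2.04383 = 3.8417…
r ≈ ln(R0)/T = ln(2.04383)/3.8417… = 0.18607… → 0.186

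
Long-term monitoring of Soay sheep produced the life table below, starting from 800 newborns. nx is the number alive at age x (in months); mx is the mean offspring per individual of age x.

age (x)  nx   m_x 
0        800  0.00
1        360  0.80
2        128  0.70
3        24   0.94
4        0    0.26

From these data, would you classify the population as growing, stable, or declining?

declining

lx = nx/n0 = nx/800: 1, 0.45, 0.16, 0.03, 0
R0 = Σ lx·mx = 0 + 0.36 + 0.112 + 0.0282 + 0 = 0.5002
R0 < 1, so the population is declining.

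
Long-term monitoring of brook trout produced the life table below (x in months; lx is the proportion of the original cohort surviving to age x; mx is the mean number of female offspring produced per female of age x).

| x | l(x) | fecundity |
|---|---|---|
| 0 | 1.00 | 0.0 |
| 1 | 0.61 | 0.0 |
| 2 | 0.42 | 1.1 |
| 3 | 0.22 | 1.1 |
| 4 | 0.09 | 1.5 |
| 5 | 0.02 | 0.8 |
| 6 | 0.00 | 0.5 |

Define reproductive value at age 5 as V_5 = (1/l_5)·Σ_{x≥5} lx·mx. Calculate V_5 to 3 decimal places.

0.800

lx·mx for x ≥ 5: 0.016, 0 → sum = 0.016
V_5 = 0.016 / l_5 = 0.016 / 0.02 = 0.8 → 0.800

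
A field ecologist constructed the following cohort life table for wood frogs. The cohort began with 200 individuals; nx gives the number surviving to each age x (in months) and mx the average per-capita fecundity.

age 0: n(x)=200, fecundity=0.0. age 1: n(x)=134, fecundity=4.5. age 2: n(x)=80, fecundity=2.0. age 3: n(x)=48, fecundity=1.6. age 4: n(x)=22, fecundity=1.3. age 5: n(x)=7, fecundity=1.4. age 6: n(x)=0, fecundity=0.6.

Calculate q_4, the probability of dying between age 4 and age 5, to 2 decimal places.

lx = nx/n0 = nx/200: 1, 0.67, 0.4, 0.24, 0.11, 0.035, 0
q_4 = (l_4 − l_5) / l_4 = (0.11 − 0.035) / 0.11
     = 0.075 / 0.11 = 0.681818… → 0.68

0.68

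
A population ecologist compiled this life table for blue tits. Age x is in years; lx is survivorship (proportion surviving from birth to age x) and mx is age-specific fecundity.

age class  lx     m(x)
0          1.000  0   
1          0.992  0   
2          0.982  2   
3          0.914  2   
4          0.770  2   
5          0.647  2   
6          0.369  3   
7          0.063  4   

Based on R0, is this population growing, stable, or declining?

R0 = Σ lx·mx = 0 + 0 + 1.964 + 1.828 + 1.54 + 1.294 + 1.107 + 0.252 = 7.985
R0 > 1, so the population is growing.

growing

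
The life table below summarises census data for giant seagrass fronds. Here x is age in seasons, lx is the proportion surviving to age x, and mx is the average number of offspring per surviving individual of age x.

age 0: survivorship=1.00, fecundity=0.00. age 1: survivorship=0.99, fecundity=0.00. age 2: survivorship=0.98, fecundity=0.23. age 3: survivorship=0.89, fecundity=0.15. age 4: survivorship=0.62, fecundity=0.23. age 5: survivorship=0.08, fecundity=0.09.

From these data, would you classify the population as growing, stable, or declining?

R0 = Σ lx·mx = 0 + 0 + 0.2254 + 0.1335 + 0.1426 + 0.0072 = 0.5087
R0 < 1, so the population is declining.

declining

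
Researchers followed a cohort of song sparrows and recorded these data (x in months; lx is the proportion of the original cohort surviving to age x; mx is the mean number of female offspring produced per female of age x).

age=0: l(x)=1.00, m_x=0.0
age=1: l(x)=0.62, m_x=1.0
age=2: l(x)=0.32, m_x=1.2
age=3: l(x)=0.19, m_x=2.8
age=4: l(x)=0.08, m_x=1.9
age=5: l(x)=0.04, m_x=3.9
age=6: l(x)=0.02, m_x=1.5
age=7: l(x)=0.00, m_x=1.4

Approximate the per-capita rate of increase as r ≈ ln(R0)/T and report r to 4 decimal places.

R0 = Σ lx·mx = 0 + 0.62 + 0.384 + 0.532 + 0.152 + 0.156 + 0.03 + 0 = 1.874
Σ x·lx·mx = 4.552; T = 4.552/1.874 = 2.42903…
r ≈ ln(R0)/T = ln(1.874)/2.42903… = 0.25857… → 0.2586

0.2586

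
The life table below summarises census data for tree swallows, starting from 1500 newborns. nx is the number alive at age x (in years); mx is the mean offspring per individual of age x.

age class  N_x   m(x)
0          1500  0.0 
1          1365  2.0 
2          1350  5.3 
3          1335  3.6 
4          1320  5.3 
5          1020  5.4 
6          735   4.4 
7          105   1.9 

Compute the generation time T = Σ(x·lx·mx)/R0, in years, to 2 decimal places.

3.52

lx = nx/n0 = nx/1500: 1, 0.91, 0.9, 0.89, 0.88, 0.68, 0.49, 0.07
lx·mx: 0, 1.82, 4.77, 3.204, 4.664, 3.672, 2.156, 0.133 → R0 = 20.419
x·lx·mx: 0, 1.82, 9.54, 9.612, 18.656, 18.36, 12.936, 0.931 → Σ = 71.855
T = 71.855 / 20.419 = 3.519026… → 3.52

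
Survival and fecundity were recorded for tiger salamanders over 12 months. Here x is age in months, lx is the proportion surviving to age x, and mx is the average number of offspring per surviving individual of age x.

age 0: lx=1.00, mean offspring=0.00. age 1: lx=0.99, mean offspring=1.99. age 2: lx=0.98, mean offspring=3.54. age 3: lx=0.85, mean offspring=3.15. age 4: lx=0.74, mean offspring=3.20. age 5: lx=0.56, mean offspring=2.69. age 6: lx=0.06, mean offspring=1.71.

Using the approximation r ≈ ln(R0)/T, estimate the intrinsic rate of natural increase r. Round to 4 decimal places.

R0 = Σ lx·mx = 0 + 1.9701 + 3.4692 + 2.6775 + 2.368 + 1.5064 + 0.1026 = 12.0938
Σ x·lx·mx = 34.5606; T = 34.5606/12.0938 = 2.85771…
r ≈ ln(R0)/T = ln(12.0938)/2.85771… = 0.872269… → 0.8723

0.8723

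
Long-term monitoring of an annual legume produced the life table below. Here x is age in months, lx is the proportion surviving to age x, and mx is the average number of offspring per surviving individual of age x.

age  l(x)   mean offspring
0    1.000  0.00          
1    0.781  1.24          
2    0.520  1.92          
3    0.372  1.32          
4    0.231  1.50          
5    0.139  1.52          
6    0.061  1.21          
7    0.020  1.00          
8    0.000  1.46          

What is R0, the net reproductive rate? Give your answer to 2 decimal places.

lx·mx by age: 0, 0.96844, 0.9984, 0.49104, 0.3465, 0.21128, 0.07381, 0.02, 0
R0 = Σ lx·mx = 3.10947 → 3.11

3.11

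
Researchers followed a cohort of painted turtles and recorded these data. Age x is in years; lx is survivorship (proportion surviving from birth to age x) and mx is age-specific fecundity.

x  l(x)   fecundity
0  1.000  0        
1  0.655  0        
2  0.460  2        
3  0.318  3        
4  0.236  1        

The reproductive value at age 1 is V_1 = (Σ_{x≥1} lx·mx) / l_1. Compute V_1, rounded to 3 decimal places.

3.221

lx·mx for x ≥ 1: 0, 0.92, 0.954, 0.236 → sum = 2.11
V_1 = 2.11 / l_1 = 2.11 / 0.655 = 3.221374… → 3.221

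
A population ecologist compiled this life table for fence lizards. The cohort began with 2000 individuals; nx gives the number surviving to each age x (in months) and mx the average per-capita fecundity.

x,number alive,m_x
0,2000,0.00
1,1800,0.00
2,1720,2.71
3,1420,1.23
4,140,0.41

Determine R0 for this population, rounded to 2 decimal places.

lx = nx/n0 = nx/2000: 1, 0.9, 0.86, 0.71, 0.07
lx·mx by age: 0, 0, 2.3306, 0.8733, 0.0287
R0 = Σ lx·mx = 3.2326 → 3.23

3.23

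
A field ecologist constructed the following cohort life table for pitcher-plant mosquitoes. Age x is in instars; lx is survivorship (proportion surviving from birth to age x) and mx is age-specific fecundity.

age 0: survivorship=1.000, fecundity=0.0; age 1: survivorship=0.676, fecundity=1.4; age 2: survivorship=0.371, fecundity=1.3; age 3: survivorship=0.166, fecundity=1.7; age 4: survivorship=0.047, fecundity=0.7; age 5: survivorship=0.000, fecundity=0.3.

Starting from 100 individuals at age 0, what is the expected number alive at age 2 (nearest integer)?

Expected survivors = N0 · l_2 = 100 × 0.371 = 37.1 → 37

37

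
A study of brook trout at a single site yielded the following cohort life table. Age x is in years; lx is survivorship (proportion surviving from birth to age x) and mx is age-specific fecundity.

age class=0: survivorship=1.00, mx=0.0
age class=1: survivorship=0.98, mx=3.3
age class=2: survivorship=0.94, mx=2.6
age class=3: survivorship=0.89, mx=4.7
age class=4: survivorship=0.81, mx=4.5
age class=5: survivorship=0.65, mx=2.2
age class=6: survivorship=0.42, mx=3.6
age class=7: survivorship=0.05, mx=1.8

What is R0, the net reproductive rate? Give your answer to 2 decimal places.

16.54

lx·mx by age: 0, 3.234, 2.444, 4.183, 3.645, 1.43, 1.512, 0.09
R0 = Σ lx·mx = 16.538 → 16.54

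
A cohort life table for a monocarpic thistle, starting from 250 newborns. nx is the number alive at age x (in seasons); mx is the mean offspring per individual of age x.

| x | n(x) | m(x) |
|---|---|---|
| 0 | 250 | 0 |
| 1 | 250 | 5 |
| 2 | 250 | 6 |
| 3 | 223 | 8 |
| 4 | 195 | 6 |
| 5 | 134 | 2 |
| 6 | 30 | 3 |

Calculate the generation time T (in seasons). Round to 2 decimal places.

lx = nx/n0 = nx/250: 1, 1, 1, 0.892, 0.78, 0.536, 0.12
lx·mx: 0, 5, 6, 7.136, 4.68, 1.072, 0.36 → R0 = 24.248
x·lx·mx: 0, 5, 12, 21.408, 18.72, 5.36, 2.16 → Σ = 64.648
T = 64.648 / 24.248 = 2.666117… → 2.67

2.67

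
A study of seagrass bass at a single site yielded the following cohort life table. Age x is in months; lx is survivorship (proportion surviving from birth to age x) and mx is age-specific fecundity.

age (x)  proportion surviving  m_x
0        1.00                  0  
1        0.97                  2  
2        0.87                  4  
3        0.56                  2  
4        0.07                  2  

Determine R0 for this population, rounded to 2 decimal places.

6.68

lx·mx by age: 0, 1.94, 3.48, 1.12, 0.14
R0 = Σ lx·mx = 6.68 → 6.68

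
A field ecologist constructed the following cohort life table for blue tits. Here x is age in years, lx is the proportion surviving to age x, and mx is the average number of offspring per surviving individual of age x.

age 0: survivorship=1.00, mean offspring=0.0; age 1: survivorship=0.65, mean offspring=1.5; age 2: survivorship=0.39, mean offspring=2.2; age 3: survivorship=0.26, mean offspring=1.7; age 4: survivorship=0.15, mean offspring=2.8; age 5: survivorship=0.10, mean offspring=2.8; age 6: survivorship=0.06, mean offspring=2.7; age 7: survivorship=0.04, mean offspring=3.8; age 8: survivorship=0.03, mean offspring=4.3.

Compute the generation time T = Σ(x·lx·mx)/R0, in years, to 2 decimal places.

2.97

lx·mx: 0, 0.975, 0.858, 0.442, 0.42, 0.28, 0.162, 0.152, 0.129 → R0 = 3.418
x·lx·mx: 0, 0.975, 1.716, 1.326, 1.68, 1.4, 0.972, 1.064, 1.032 → Σ = 10.165
T = 10.165 / 3.418 = 2.973961… → 2.97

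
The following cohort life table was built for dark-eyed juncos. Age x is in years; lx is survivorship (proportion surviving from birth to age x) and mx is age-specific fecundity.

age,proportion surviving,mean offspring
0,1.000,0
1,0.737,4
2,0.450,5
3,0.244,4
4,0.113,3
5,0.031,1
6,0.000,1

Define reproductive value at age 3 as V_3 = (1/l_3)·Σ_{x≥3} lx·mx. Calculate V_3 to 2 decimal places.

5.52

lx·mx for x ≥ 3: 0.976, 0.339, 0.031, 0 → sum = 1.346
V_3 = 1.346 / l_3 = 1.346 / 0.244 = 5.516393… → 5.52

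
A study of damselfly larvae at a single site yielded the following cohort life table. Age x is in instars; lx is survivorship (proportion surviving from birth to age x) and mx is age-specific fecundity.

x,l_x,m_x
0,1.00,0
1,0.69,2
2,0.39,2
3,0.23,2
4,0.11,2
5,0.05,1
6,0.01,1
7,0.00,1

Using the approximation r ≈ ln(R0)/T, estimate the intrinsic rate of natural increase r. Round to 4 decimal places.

R0 = Σ lx·mx = 0 + 1.38 + 0.78 + 0.46 + 0.22 + 0.05 + 0.01 + 0 = 2.9
Σ x·lx·mx = 5.51; T = 5.51/2.9 = 1.9
r ≈ ln(R0)/T = ln(2.9)/1.9 = 0.560374… → 0.5604

0.5604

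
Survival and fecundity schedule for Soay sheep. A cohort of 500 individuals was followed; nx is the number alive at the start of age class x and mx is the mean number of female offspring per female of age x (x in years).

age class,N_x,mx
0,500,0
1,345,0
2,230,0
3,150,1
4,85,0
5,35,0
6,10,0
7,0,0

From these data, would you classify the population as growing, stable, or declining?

lx = nx/n0 = nx/500: 1, 0.69, 0.46, 0.3, 0.17, 0.07, 0.02, 0
R0 = Σ lx·mx = 0 + 0 + 0 + 0.3 + 0 + 0 + 0 + 0 = 0.3
R0 < 1, so the population is declining.

declining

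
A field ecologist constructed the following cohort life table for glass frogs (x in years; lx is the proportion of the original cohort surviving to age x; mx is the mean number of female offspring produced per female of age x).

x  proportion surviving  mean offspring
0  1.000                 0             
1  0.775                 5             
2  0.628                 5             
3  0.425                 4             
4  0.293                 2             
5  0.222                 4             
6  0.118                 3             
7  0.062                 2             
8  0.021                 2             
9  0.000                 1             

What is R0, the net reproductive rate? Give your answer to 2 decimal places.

10.71

lx·mx by age: 0, 3.875, 3.14, 1.7, 0.586, 0.888, 0.354, 0.124, 0.042, 0
R0 = Σ lx·mx = 10.709 → 10.71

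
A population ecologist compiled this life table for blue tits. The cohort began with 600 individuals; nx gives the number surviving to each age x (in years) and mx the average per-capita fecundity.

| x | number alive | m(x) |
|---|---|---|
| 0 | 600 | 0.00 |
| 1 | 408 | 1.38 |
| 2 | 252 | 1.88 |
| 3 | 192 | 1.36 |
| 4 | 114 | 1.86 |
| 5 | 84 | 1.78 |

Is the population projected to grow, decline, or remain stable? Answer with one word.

growing

lx = nx/n0 = nx/600: 1, 0.68, 0.42, 0.32, 0.19, 0.14
R0 = Σ lx·mx = 0 + 0.9384 + 0.7896 + 0.4352 + 0.3534 + 0.2492 = 2.7658
R0 > 1, so the population is growing.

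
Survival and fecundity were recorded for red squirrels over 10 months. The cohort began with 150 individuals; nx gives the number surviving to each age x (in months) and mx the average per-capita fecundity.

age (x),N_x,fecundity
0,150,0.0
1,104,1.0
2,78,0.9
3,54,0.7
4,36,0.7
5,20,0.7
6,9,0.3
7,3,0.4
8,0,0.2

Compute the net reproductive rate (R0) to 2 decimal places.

1.70

lx = nx/n0 = nx/150: 1, 0.69333…, 0.52, 0.36, 0.24, 0.13333…, 0.06, 0.02, 0
lx·mx by age: 0, 0.693333…, 0.468, 0.252, 0.168, 0.093333…, 0.018, 0.008, 0
R0 = Σ lx·mx = 1.700667… → 1.70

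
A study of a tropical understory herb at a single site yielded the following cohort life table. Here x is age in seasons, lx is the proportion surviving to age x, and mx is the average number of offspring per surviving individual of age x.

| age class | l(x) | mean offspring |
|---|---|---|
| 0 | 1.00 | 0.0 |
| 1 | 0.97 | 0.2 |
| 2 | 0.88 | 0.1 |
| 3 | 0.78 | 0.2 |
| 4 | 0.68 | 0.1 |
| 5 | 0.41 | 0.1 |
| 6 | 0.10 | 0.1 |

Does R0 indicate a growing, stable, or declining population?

R0 = Σ lx·mx = 0 + 0.194 + 0.088 + 0.156 + 0.068 + 0.041 + 0.01 = 0.557
R0 < 1, so the population is declining.

declining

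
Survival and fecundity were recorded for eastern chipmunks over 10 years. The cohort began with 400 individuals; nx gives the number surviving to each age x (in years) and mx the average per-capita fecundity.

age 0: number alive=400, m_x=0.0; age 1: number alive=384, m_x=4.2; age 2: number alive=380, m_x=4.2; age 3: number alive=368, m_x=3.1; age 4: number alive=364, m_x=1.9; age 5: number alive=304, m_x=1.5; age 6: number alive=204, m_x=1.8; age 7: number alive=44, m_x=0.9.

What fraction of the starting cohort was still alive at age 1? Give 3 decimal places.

l_1 = n_1/n_0 = 384/400 = 0.96 → 0.960

0.960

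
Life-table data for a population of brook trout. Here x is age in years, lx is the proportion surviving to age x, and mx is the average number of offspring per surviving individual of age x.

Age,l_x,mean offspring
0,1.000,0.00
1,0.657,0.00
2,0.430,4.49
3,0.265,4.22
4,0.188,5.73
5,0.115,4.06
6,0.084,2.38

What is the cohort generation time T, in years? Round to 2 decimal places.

3.14

lx·mx: 0, 0, 1.9307, 1.1183, 1.07724, 0.4669, 0.19992 → R0 = 4.79306
x·lx·mx: 0, 0, 3.8614, 3.3549, 4.30896, 2.3345, 1.19952 → Σ = 15.05928
T = 15.05928 / 4.79306 = 3.141893… → 3.14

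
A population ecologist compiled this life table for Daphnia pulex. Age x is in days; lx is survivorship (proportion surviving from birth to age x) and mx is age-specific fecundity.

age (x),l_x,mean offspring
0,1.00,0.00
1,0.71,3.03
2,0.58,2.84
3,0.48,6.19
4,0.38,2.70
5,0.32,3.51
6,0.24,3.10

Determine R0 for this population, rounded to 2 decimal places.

9.66

lx·mx by age: 0, 2.1513, 1.6472, 2.9712, 1.026, 1.1232, 0.744
R0 = Σ lx·mx = 9.6629 → 9.66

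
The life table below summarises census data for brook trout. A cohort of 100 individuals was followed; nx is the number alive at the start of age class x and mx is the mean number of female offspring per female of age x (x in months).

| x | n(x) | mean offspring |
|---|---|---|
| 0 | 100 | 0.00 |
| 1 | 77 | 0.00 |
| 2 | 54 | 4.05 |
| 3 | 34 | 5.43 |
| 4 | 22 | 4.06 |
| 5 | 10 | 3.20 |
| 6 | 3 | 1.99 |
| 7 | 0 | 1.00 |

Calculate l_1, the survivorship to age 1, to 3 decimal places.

0.770

l_1 = n_1/n_0 = 77/100 = 0.77 → 0.770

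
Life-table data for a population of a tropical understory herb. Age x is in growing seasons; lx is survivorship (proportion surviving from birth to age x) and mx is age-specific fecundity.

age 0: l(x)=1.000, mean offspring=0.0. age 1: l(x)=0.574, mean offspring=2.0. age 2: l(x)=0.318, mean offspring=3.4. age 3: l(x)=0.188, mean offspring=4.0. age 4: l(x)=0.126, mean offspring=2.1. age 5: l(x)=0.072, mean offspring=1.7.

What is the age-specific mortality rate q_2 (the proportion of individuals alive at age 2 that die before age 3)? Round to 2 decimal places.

0.41

q_2 = (l_2 − l_3) / l_2 = (0.318 − 0.188) / 0.318
     = 0.13 / 0.318 = 0.408805… → 0.41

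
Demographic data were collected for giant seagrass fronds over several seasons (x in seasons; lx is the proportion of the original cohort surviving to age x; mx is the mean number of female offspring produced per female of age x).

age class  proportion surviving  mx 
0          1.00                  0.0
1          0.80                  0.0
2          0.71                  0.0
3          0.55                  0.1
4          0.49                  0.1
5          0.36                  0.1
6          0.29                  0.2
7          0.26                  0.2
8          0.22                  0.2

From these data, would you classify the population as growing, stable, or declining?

declining

R0 = Σ lx·mx = 0 + 0 + 0 + 0.055 + 0.049 + 0.036 + 0.058 + 0.052 + 0.044 = 0.294
R0 < 1, so the population is declining.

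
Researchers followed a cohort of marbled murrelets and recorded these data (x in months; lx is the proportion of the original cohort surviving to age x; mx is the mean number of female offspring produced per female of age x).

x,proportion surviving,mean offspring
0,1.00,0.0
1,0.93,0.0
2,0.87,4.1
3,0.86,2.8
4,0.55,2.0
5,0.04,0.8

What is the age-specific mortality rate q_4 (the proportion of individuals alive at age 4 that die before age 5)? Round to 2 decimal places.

q_4 = (l_4 − l_5) / l_4 = (0.55 − 0.04) / 0.55
     = 0.51 / 0.55 = 0.927273… → 0.93

0.93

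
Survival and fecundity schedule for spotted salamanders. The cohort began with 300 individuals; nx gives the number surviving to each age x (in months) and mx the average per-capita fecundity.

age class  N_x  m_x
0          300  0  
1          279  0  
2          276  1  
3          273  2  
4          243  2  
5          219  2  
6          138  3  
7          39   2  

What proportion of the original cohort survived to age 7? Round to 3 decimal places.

l_7 = n_7/n_0 = 39/300 = 0.13 → 0.130

0.130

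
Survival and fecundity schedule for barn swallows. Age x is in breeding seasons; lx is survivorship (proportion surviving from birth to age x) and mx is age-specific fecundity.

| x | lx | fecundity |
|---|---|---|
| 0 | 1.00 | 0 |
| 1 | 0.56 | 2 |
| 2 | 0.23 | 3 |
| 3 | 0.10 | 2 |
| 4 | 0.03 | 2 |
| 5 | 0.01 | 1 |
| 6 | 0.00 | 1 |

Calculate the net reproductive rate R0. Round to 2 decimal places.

lx·mx by age: 0, 1.12, 0.69, 0.2, 0.06, 0.01, 0
R0 = Σ lx·mx = 2.08 → 2.08

2.08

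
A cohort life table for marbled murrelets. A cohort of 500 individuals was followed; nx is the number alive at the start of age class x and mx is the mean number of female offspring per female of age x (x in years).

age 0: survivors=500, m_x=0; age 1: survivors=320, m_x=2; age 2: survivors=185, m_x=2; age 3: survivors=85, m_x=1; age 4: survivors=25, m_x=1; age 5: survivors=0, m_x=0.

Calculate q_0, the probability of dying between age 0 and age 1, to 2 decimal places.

0.36

lx = nx/n0 = nx/500: 1, 0.64, 0.37, 0.17, 0.05, 0
q_0 = (l_0 − l_1) / l_0 = (1 − 0.64) / 1
     = 0.36 / 1 = 0.36 → 0.36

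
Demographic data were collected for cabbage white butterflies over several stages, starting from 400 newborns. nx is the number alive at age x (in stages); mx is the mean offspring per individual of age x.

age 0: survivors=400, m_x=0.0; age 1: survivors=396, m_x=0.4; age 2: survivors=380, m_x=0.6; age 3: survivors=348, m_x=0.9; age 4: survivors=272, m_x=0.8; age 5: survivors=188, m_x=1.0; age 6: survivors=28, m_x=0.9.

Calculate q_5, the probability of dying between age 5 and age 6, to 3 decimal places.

lx = nx/n0 = nx/400: 1, 0.99, 0.95, 0.87, 0.68, 0.47, 0.07
q_5 = (l_5 − l_6) / l_5 = (0.47 − 0.07) / 0.47
     = 0.4 / 0.47 = 0.851064… → 0.851

0.851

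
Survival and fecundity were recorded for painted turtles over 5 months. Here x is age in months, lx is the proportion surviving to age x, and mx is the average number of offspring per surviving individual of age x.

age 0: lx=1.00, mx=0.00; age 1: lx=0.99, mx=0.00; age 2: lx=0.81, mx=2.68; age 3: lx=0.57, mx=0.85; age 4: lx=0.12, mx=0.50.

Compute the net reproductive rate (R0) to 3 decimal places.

lx·mx by age: 0, 0, 2.1708, 0.4845, 0.06
R0 = Σ lx·mx = 2.7153 → 2.715

2.715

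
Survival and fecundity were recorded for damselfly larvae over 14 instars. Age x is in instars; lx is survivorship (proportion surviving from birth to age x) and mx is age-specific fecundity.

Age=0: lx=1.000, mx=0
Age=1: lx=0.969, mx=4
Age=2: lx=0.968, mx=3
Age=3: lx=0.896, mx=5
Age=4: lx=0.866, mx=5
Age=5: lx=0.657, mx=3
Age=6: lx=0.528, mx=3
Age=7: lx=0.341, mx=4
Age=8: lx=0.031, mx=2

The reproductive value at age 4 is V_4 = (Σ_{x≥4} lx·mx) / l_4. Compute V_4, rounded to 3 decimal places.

10.752

lx·mx for x ≥ 4: 4.33, 1.971, 1.584, 1.364, 0.062 → sum = 9.311
V_4 = 9.311 / l_4 = 9.311 / 0.866 = 10.751732… → 10.752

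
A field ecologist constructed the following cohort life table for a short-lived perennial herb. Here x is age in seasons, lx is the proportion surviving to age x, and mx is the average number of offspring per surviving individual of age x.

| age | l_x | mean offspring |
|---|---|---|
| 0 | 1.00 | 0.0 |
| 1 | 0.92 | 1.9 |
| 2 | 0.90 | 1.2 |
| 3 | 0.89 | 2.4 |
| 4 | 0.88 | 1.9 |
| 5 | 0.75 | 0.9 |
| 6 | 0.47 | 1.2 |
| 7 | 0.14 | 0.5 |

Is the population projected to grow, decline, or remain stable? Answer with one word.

R0 = Σ lx·mx = 0 + 1.748 + 1.08 + 2.136 + 1.672 + 0.675 + 0.564 + 0.07 = 7.945
R0 > 1, so the population is growing.

growing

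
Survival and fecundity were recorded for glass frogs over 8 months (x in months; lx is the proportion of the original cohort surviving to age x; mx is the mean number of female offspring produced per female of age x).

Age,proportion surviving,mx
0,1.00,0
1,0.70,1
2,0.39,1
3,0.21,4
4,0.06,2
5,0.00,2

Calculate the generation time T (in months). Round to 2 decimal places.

lx·mx: 0, 0.7, 0.39, 0.84, 0.12, 0 → R0 = 2.05
x·lx·mx: 0, 0.7, 0.78, 2.52, 0.48, 0 → Σ = 4.48
T = 4.48 / 2.05 = 2.185366… → 2.19

2.19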